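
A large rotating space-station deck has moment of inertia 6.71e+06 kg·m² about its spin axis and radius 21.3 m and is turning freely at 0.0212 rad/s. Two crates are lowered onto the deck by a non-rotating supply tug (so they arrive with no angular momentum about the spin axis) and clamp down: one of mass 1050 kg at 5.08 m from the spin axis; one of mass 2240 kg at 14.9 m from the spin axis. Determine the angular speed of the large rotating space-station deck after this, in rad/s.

No external torque acts about the spin axis; L_before = L_after.
Added inertia Σmr² = (1050)(5.08)² + (2240)(14.9)² = 5.244e+05 kg·m²; I_f = 6.710e+06 + 5.244e+05 = 7.234e+06 kg·m².
ω_f = I_p ω_i / I_f = (6.710e+06)(0.0212) / 7.234e+06 = 0.01966 rad/s.

ω_f ≈ 0.0197 rad/s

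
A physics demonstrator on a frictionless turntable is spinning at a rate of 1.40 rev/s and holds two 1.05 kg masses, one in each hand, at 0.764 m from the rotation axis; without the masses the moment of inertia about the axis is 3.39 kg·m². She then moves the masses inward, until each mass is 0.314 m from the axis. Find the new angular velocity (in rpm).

ω₂ ≈ 108 rpm

Angular momentum about the spin axis is conserved since the torque about it is zero.
I₁ = 3.39 + 2(1.05)(0.764)² = 4.616 kg·m²; I₂ = 3.39 + 2(1.05)(0.314)² = 3.597 kg·m².
ω₂ = I₁ω₁ / I₂ = (4.616)(1.40 rev/s) / (3.597) = 1.796 rev/s = 107.8 rpm.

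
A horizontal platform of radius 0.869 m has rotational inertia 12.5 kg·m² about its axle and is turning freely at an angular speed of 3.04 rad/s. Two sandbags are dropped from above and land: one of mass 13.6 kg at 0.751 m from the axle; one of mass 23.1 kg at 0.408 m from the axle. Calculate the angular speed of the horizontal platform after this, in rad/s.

The added mass arrives with no angular momentum about the axle, and any external torque about the axle is negligible, so the system's angular momentum is conserved.
Added inertia Σmr² = (13.6)(0.751)² + (23.1)(0.408)² = 11.52 kg·m²; I_f = 12.50 + 11.52 = 24.02 kg·m².
ω_f = I_p ω_i / I_f = (12.50)(3.04) / 24.02 = 1.582 rad/s.

ω_f ≈ 1.58 rad/s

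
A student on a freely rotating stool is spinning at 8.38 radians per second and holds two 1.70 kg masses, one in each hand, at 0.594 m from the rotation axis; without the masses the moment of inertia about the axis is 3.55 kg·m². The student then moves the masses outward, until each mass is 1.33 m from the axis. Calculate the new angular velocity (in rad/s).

ω₂ ≈ 4.16 rad/s

Angular momentum about the spin axis is conserved since the torque about it is zero.
I₁ = 3.55 + 2(1.70)(0.594)² = 4.750 kg·m²; I₂ = 3.55 + 2(1.70)(1.33)² = 9.564 kg·m².
ω₂ = I₁ω₁ / I₂ = (4.750)(8.38 rad/s) / (9.564) = 4.162 rad/s.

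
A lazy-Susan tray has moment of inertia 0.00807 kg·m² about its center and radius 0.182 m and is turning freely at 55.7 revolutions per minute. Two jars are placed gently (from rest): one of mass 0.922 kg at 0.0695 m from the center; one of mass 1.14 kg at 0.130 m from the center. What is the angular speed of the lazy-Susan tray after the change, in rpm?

No external torque acts about the center; L_before = L_after.
Added inertia Σmr² = (0.922)(0.0695)² + (1.14)(0.130)² = 0.02372 kg·m²; I_f = 0.008070 + 0.02372 = 0.03179 kg·m².
ω_f = I_p ω_i / I_f = (0.008070)(55.7) / 0.03179 = 14.14 rpm.

ω_f ≈ 14.1 rpm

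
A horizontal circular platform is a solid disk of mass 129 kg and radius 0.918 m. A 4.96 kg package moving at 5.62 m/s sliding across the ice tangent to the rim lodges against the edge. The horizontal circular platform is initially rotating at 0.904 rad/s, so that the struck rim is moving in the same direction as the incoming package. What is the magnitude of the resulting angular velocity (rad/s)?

|ω_f| ≈ 1.28 rad/s

About the central axle the impulsive forces during the collision are internal, so angular momentum about that axis is conserved.
I_p = ½(129)(0.918)² = 54.36 kg·m². Taking the sense of the package's angular momentum as positive, L_{package} = m v R = (4.96)(5.62)(0.918) = 25.59 kg·m²/s.
L_i = +I_p ω_p + m v R = +(54.36)(0.904) + 25.59 = 74.73 kg·m²/s.
After sticking, I_f = I_p + m R² = 54.36 + (4.96)(0.918)² = 58.54 kg·m².
ω_f = L_i / I_f = 74.73 / 58.54 = 1.277 rad/s.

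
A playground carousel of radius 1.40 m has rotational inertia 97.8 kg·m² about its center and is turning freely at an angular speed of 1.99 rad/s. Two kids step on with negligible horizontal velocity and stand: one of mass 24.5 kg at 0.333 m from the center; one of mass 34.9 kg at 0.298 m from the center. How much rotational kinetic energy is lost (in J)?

energy lost ≈ 10.9 J

No external torque acts about the center; L_before = L_after.
Added inertia Σmr² = (24.5)(0.333)² + (34.9)(0.298)² = 5.816 kg·m²; I_f = 97.80 + 5.816 = 103.6 kg·m².
ω_f = I_p ω_i / I_f = (97.80)(1.99) / 103.6 = 1.878 rad/s.
KE_i = ½(97.80)(1.990 rad/s)² = 193.6 J; KE_f = ½(103.6)(1.878)² = 182.8 J.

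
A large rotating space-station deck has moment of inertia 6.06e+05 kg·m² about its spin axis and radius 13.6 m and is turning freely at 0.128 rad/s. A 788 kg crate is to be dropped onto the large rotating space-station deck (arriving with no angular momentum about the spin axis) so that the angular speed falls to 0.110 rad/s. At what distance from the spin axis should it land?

No external torque acts about the spin axis; L_before = L_after.
I_p ω_i = (I_p + m r²) ω_f ⇒ m r² = I_p(ω_i/ω_f − 1) = 6.060e+05(0.128/0.110 − 1) = 99160 kg·m².
r = √(99160/788) = 11.22 m.

r ≈ 11.2 m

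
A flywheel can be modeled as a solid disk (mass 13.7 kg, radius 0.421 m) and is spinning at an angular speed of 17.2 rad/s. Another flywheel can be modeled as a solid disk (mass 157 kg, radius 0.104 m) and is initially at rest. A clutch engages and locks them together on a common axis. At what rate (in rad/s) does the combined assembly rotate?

|ω_f| ≈ 10.1 rad/s

No external torque acts about the common axis, so total angular momentum is conserved.
Moments of inertia: I_A = ½(13.7)(0.421)² = 1.214 kg·m²; I_B = ½(157)(0.104)² = 0.8491 kg·m².
Taking A's sense as positive: L = (1.214)(17.2) = 20.88 kg·m²·rad/s.
Combined I = 1.214 + 0.8491 = 2.063 kg·m².
ω_f = L / I = 20.88 / 2.063 = 10.12 rad/s.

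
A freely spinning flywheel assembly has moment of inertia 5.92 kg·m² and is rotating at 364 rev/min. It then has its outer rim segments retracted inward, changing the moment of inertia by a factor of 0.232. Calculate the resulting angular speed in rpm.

No external torque acts about the spin axis, so angular momentum is conserved.
I₂ = 0.232 × 5.92 = 1.373 kg·m².
ω₂ = I₁ω₁ / I₂ = (5.920)(364 rpm) / (1.373) = 1569 rpm.

ω₂ ≈ 1570 rpm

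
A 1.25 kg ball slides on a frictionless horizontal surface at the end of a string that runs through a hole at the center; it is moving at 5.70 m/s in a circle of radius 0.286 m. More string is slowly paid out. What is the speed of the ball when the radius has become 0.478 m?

v₂ ≈ 3.41 m/s

The only horizontal force on the mass is along the cord (radial), so it exerts no torque about the hole and angular momentum m v r is conserved.
v₂ = v₁ r₁ / r₂ = (5.70)(0.286) / (0.478) = 3.410 m/s.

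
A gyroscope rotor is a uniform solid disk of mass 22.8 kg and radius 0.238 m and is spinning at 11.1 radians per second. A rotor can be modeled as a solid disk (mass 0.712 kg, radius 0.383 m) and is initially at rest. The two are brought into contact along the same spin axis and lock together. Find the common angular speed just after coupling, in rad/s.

No external torque acts about the common axis, so total angular momentum is conserved.
Moments of inertia: I_A = ½(22.8)(0.238)² = 0.6457 kg·m²; I_B = ½(0.712)(0.383)² = 0.05222 kg·m².
Taking A's sense as positive: L = (0.6457)(11.1) = 7.168 kg·m²·rad/s.
Combined I = 0.6457 + 0.05222 = 0.6980 kg·m².
ω_f = L / I = 7.168 / 0.6980 = 10.27 rad/s.

|ω_f| ≈ 10.3 rad/s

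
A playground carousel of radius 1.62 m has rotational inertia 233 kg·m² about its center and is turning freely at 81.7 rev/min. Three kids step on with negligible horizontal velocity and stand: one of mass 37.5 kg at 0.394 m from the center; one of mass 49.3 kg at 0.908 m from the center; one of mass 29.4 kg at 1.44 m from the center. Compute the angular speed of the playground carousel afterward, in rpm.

No external torque acts about the center; L_before = L_after.
Added inertia Σmr² = (37.5)(0.394)² + (49.3)(0.908)² + (29.4)(1.44)² = 107.4 kg·m²; I_f = 233.0 + 107.4 = 340.4 kg·m².
ω_f = I_p ω_i / I_f = (233.0)(81.7) / 340.4 = 55.92 rpm.

ω_f ≈ 55.9 rpm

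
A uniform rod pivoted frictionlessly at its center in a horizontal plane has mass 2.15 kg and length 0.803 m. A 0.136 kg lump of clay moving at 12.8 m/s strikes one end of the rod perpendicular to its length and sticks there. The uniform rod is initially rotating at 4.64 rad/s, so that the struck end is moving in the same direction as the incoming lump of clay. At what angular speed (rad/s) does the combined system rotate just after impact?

|ω_f| ≈ 8.98 rad/s

The axle reaction passes through the pivot and exerts no torque about it; angular momentum about the pivot is conserved through the impact.
I_p = (1/12)(2.15)(0.803)² = 0.1155 kg·m². Taking the sense of the lump of clay's angular momentum as positive, L_{lump} = m v R = (0.136)(12.8)(0.803/2) = 0.6989 kg·m²/s.
L_i = +I_p ω_p + m v R = +(0.1155)(4.64) + 0.6989 = 1.235 kg·m²/s.
After sticking, I_f = I_p + m R² = 0.1155 + (0.136)(0.803/2)² = 0.1375 kg·m².
ω_f = L_i / I_f = 1.235 / 0.1375 = 8.985 rad/s.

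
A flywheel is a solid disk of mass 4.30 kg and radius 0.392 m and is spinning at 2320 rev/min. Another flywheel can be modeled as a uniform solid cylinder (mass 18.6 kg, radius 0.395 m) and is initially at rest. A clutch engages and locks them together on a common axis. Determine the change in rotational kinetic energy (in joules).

The coupling torques are internal; angular momentum about the shared axis is conserved.
Moments of inertia: I_A = ½(4.30)(0.392)² = 0.3304 kg·m²; I_B = ½(18.6)(0.395)² = 1.451 kg·m².
Taking A's sense as positive: L = (0.3304)(2320) = 766.5 kg·m²·rpm.
Combined I = 0.3304 + 1.451 = 1.781 kg·m².
ω_f = L / I = 766.5 / 1.781 = 430.3 rpm.
KE_i = ½ΣIω² = 9750 J; KE_f = ½(1.781)(45.06)² = 1808 J.

ΔKE ≈ -7940 J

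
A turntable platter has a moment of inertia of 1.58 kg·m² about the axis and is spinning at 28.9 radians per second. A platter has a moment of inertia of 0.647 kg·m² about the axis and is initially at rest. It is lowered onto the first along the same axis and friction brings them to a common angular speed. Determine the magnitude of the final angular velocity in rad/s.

|ω_f| ≈ 20.5 rad/s

No external torque acts about the common axis, so total angular momentum is conserved.
Taking A's sense as positive: L = (1.580)(28.9) = 45.66 kg·m²·rad/s.
Combined I = 1.580 + 0.6470 = 2.227 kg·m².
ω_f = L / I = 45.66 / 2.227 = 20.50 rad/s.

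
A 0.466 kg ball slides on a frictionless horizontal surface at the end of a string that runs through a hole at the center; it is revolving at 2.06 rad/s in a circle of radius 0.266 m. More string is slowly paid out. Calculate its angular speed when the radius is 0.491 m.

The constraining force is radial, so m r² ω about the center is conserved.
ω₂ = ω₁ (r₁/r₂)² = (2.06)(0.266/0.491)² = 0.6046 rad/s.

ω₂ ≈ 0.605 rad/s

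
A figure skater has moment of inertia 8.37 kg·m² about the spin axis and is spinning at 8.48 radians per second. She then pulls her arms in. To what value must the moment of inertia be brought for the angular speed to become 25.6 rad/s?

I₂ ≈ 2.77 kg·m²

With no external torque about the axis, L is conserved: I₁ω₁ = I₂ω₂.
I₂ = I₁ω₁ / ω₂ = (8.37)(8.48) / (25.6) = 2.773 kg·m².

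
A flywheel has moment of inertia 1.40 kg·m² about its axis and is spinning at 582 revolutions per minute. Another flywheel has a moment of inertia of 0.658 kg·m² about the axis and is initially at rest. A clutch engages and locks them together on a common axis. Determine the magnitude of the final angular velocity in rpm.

|ω_f| ≈ 396 rpm

No external torque acts about the common axis, so total angular momentum is conserved.
Taking A's sense as positive: L = (1.400)(582) = 814.8 kg·m²·rpm.
Combined I = 1.400 + 0.6580 = 2.058 kg·m².
ω_f = L / I = 814.8 / 2.058 = 395.9 rpm.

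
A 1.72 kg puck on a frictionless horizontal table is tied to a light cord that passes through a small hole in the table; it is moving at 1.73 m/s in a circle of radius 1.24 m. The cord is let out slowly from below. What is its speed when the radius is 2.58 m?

Central (radial) force ⇒ zero torque about the center ⇒ m v r is constant.
v₂ = v₁ r₁ / r₂ = (1.73)(1.24) / (2.58) = 0.8315 m/s.

v₂ ≈ 0.831 m/s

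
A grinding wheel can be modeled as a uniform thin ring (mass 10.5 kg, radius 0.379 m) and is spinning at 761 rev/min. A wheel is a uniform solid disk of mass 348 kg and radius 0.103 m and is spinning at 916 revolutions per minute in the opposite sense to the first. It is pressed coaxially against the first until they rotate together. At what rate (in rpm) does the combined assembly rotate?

No external torque acts about the common axis, so total angular momentum is conserved.
Moments of inertia: I_A = (10.5)(0.379)² = 1.508 kg·m²; I_B = ½(348)(0.103)² = 1.846 kg·m².
Taking A's sense as positive: L = (1.508)(761) − (1.846)(916) = -543.1 kg·m²·rpm.
Combined I = 1.508 + 1.846 = 3.354 kg·m².
ω_f = L / I = -543.1 / 3.354 = -161.9 rpm.

|ω_f| ≈ 162 rpm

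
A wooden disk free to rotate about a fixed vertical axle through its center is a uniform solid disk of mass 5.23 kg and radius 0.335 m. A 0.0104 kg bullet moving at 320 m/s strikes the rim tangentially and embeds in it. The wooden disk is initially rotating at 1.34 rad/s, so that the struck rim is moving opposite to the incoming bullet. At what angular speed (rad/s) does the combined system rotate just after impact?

|ω_f| ≈ 2.45 rad/s

The axle reaction passes through the axle and exerts no torque about it; angular momentum about the axle is conserved through the impact.
I_p = ½(5.23)(0.335)² = 0.2935 kg·m². Taking the sense of the bullet's angular momentum as positive, L_{bullet} = m v R = (0.0104)(320)(0.335) = 1.115 kg·m²/s.
L_i = −I_p ω_p + m v R = −(0.2935)(1.34) + 1.115 = 0.7216 kg·m²/s.
After sticking, I_f = I_p + m R² = 0.2935 + (0.0104)(0.335)² = 0.2946 kg·m².
ω_f = L_i / I_f = 0.7216 / 0.2946 = 2.449 rad/s.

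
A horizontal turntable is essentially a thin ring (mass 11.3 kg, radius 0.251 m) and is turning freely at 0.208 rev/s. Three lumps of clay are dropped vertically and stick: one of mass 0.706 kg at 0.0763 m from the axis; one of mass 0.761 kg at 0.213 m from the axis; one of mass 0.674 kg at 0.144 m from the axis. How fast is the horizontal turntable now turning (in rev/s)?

The added mass arrives with no angular momentum about the axis, and any external torque about the axis is negligible, so the system's angular momentum is conserved.
I_p = (11.3)(0.251)² = 0.7119 kg·m².
Added inertia Σmr² = (0.706)(0.0763)² + (0.761)(0.213)² + (0.674)(0.144)² = 0.05261 kg·m²; I_f = 0.7119 + 0.05261 = 0.7645 kg·m².
ω_f = I_p ω_i / I_f = (0.7119)(0.208) / 0.7645 = 0.1937 rev/s.

ω_f ≈ 0.194 rev/s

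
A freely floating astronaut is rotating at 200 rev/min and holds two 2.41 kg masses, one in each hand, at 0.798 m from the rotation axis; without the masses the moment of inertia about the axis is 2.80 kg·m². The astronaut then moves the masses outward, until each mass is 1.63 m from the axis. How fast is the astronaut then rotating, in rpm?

ω₂ ≈ 75.2 rpm

Angular momentum about the spin axis is conserved since the torque about it is zero.
I₁ = 2.80 + 2(2.41)(0.798)² = 5.869 kg·m²; I₂ = 2.80 + 2(2.41)(1.63)² = 15.61 kg·m².
ω₂ = I₁ω₁ / I₂ = (5.869)(200 rpm) / (15.61) = 75.22 rpm.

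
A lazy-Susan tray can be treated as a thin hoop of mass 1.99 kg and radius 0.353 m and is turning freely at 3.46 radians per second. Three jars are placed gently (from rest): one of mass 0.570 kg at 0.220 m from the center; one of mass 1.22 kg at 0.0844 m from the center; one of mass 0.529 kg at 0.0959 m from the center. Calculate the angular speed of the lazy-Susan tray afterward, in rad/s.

ω_f ≈ 2.97 rad/s

No external torque acts about the center; L_before = L_after.
I_p = (1.99)(0.353)² = 0.2480 kg·m².
Added inertia Σmr² = (0.570)(0.220)² + (1.22)(0.0844)² + (0.529)(0.0959)² = 0.04114 kg·m²; I_f = 0.2480 + 0.04114 = 0.2891 kg·m².
ω_f = I_p ω_i / I_f = (0.2480)(3.46) / 0.2891 = 2.968 rad/s.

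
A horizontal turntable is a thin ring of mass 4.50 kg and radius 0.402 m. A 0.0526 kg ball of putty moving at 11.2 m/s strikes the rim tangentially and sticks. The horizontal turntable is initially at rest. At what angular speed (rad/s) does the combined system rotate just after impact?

|ω_f| ≈ 0.322 rad/s

The axle reaction passes through the axle and exerts no torque about it; angular momentum about the axle is conserved through the impact.
I_p = (4.50)(0.402)² = 0.7272 kg·m². Taking the sense of the ball of putty's angular momentum as positive, L_{ball} = m v R = (0.0526)(11.2)(0.402) = 0.2368 kg·m²/s.
L_i = 0 + 0.2368 = 0.2368 kg·m²/s.
After sticking, I_f = I_p + m R² = 0.7272 + (0.0526)(0.402)² = 0.7357 kg·m².
ω_f = L_i / I_f = 0.2368 / 0.7357 = 0.3219 rad/s.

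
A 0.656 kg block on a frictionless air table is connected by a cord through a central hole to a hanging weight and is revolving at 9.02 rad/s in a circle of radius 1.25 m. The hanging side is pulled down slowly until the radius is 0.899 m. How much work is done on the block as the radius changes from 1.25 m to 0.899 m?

W ≈ 38.9 J

No torque about the axis ⇒ m r₁² ω₁ = m r₂² ω₂.
ω₂ = ω₁ (r₁/r₂)² = (9.02)(1.25/0.899)² = 17.44 rad/s.
W = ΔKE = ½m(v₂² − v₁²) = 38.92 J.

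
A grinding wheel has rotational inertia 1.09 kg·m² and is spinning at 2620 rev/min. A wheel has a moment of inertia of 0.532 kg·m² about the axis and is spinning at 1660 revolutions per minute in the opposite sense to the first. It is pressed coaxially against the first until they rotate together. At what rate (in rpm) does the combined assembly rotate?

No external torque acts about the common axis, so total angular momentum is conserved.
Taking A's sense as positive: L = (1.090)(2620) − (0.5320)(1660) = 1973 kg·m²·rpm.
Combined I = 1.090 + 0.5320 = 1.622 kg·m².
ω_f = L / I = 1973 / 1.622 = 1216 rpm.

|ω_f| ≈ 1220 rpm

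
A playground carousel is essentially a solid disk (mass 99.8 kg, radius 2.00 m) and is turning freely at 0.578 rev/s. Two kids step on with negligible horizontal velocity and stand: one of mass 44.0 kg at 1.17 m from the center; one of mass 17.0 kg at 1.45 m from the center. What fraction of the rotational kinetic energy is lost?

fraction ≈ 0.325

The added mass arrives with no angular momentum about the center, and any external torque about the center is negligible, so the system's angular momentum is conserved.
I_p = ½(99.8)(2.00)² = 199.6 kg·m².
Added inertia Σmr² = (44.0)(1.17)² + (17.0)(1.45)² = 95.97 kg·m²; I_f = 199.6 + 95.97 = 295.6 kg·m².
ω_f = I_p ω_i / I_f = (199.6)(0.578) / 295.6 = 0.3903 rev/s.
KE_i = ½(199.6)(3.632 rad/s)² = 1316 J; KE_f = ½(295.6)(2.452)² = 888.9 J.
Fraction lost = 0.3247.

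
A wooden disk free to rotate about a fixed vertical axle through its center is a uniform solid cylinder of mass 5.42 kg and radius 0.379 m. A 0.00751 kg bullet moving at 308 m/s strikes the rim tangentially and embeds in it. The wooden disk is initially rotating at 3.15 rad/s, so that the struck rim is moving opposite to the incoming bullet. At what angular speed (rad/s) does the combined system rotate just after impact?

About the axle the impulsive forces during the collision are internal, so angular momentum about that axis is conserved.
I_p = ½(5.42)(0.379)² = 0.3893 kg·m². Taking the sense of the bullet's angular momentum as positive, L_{bullet} = m v R = (0.00751)(308)(0.379) = 0.8767 kg·m²/s.
L_i = −I_p ω_p + m v R = −(0.3893)(3.15) + 0.8767 = -0.3495 kg·m²/s.
After sticking, I_f = I_p + m R² = 0.3893 + (0.00751)(0.379)² = 0.3903 kg·m².
ω_f = L_i / I_f = -0.3495 / 0.3903 = -0.8954 rad/s.

|ω_f| ≈ 0.895 rad/s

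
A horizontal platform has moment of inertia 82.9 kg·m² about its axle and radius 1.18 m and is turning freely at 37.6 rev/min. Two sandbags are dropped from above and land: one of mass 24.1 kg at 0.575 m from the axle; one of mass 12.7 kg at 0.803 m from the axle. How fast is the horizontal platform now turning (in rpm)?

ω_f ≈ 31.5 rpm

No external torque acts about the axle; L_before = L_after.
Added inertia Σmr² = (24.1)(0.575)² + (12.7)(0.803)² = 16.16 kg·m²; I_f = 82.90 + 16.16 = 99.06 kg·m².
ω_f = I_p ω_i / I_f = (82.90)(37.6) / 99.06 = 31.47 rpm.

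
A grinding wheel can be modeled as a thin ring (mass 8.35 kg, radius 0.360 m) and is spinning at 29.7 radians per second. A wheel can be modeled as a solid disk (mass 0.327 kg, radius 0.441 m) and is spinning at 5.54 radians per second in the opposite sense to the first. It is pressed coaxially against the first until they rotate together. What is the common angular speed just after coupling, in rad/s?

|ω_f| ≈ 28.7 rad/s

The coupling torques are internal; angular momentum about the shared axis is conserved.
Moments of inertia: I_A = (8.35)(0.360)² = 1.082 kg·m²; I_B = ½(0.327)(0.441)² = 0.03180 kg·m².
Taking A's sense as positive: L = (1.082)(29.7) − (0.03180)(5.54) = 31.96 kg·m²·rad/s.
Combined I = 1.082 + 0.03180 = 1.114 kg·m².
ω_f = L / I = 31.96 / 1.114 = 28.69 rad/s.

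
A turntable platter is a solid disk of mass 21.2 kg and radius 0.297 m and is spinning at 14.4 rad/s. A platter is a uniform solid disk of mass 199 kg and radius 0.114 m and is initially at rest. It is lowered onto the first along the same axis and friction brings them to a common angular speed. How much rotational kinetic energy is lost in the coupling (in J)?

ΔKE lost ≈ 56.3 J

The coupling torques are internal; angular momentum about the shared axis is conserved.
Moments of inertia: I_A = ½(21.2)(0.297)² = 0.9350 kg·m²; I_B = ½(199)(0.114)² = 1.293 kg·m².
Taking A's sense as positive: L = (0.9350)(14.4) = 13.46 kg·m²·rad/s.
Combined I = 0.9350 + 1.293 = 2.228 kg·m².
ω_f = L / I = 13.46 / 2.228 = 6.043 rad/s.
KE_i = ½ΣIω² = 96.94 J; KE_f = ½(2.228)(6.043)² = 40.68 J.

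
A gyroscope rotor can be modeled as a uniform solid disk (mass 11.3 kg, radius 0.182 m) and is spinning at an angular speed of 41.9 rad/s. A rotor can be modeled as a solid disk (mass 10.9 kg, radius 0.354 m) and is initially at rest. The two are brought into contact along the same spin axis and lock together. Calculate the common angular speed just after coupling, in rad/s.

|ω_f| ≈ 9.01 rad/s

The coupling torques are internal; angular momentum about the shared axis is conserved.
Moments of inertia: I_A = ½(11.3)(0.182)² = 0.1872 kg·m²; I_B = ½(10.9)(0.354)² = 0.6830 kg·m².
Taking A's sense as positive: L = (0.1872)(41.9) = 7.842 kg·m²·rad/s.
Combined I = 0.1872 + 0.6830 = 0.8701 kg·m².
ω_f = L / I = 7.842 / 0.8701 = 9.012 rad/s.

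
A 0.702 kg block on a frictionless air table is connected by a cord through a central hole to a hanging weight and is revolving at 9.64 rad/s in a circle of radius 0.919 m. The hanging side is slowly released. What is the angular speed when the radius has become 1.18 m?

ω₂ ≈ 5.85 rad/s

No torque about the axis ⇒ m r₁² ω₁ = m r₂² ω₂.
ω₂ = ω₁ (r₁/r₂)² = (9.64)(0.919/1.18)² = 5.847 rad/s.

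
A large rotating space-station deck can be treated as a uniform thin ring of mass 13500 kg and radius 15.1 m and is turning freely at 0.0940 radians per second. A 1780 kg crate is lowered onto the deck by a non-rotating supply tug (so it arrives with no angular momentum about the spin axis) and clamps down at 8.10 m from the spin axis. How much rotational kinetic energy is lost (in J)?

No external torque acts about the spin axis; L_before = L_after.
I_p = (13500)(15.1)² = 3.078e+06 kg·m².
Added inertia Σmr² = (1780)(8.10)² = 1.168e+05 kg·m²; I_f = 3.078e+06 + 1.168e+05 = 3.195e+06 kg·m².
ω_f = I_p ω_i / I_f = (3.078e+06)(0.0940) / 3.195e+06 = 0.09056 rad/s.
KE_i = ½(3.078e+06)(0.09400 rad/s)² = 13600 J; KE_f = ½(3.195e+06)(0.09056)² = 13100 J.

energy lost ≈ 497 J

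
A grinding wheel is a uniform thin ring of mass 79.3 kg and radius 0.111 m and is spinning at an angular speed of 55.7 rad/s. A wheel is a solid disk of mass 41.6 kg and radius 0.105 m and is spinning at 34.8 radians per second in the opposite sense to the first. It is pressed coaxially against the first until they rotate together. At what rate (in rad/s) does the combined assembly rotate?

|ω_f| ≈ 38.5 rad/s

The coupling torques are internal; angular momentum about the shared axis is conserved.
Moments of inertia: I_A = (79.3)(0.111)² = 0.9771 kg·m²; I_B = ½(41.6)(0.105)² = 0.2293 kg·m².
Taking A's sense as positive: L = (0.9771)(55.7) − (0.2293)(34.8) = 46.44 kg·m²·rad/s.
Combined I = 0.9771 + 0.2293 = 1.206 kg·m².
ω_f = L / I = 46.44 / 1.206 = 38.50 rad/s.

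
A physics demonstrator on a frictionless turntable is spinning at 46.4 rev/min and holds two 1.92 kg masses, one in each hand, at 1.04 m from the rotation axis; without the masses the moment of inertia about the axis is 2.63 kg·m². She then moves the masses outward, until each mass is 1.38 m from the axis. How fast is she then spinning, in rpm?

Angular momentum about the spin axis is conserved since the torque about it is zero.
I₁ = 2.63 + 2(1.92)(1.04)² = 6.783 kg·m²; I₂ = 2.63 + 2(1.92)(1.38)² = 9.943 kg·m².
ω₂ = I₁ω₁ / I₂ = (6.783)(46.4 rpm) / (9.943) = 31.66 rpm.

ω₂ ≈ 31.7 rpm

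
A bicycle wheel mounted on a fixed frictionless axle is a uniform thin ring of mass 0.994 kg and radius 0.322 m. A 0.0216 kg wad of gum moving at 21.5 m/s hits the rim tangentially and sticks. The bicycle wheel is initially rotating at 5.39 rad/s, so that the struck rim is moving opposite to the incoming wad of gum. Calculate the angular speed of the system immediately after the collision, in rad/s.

|ω_f| ≈ 3.86 rad/s

The axle reaction passes through the axle and exerts no torque about it; angular momentum about the axle is conserved through the impact.
I_p = (0.994)(0.322)² = 0.1031 kg·m². Taking the sense of the wad of gum's angular momentum as positive, L_{wad} = m v R = (0.0216)(21.5)(0.322) = 0.1495 kg·m²/s.
L_i = −I_p ω_p + m v R = −(0.1031)(5.39) + 0.1495 = -0.4060 kg·m²/s.
After sticking, I_f = I_p + m R² = 0.1031 + (0.0216)(0.322)² = 0.1053 kg·m².
ω_f = L_i / I_f = -0.4060 / 0.1053 = -3.855 rad/s.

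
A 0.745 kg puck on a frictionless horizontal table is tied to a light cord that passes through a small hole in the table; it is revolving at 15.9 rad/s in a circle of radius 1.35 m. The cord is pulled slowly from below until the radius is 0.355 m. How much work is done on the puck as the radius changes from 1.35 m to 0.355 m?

W ≈ 2310 J

No torque about the axis ⇒ m r₁² ω₁ = m r₂² ω₂.
ω₂ = ω₁ (r₁/r₂)² = (15.9)(1.35/0.355)² = 229.9 rad/s.
W = ΔKE = ½m(v₂² − v₁²) = 2310 J.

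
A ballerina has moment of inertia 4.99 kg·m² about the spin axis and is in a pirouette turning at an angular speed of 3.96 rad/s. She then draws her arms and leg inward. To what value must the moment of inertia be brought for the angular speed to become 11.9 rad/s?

No external torque acts about the spin axis, so angular momentum is conserved.
I₂ = I₁ω₁ / ω₂ = (4.99)(3.96) / (11.9) = 1.661 kg·m².

I₂ ≈ 1.66 kg·m²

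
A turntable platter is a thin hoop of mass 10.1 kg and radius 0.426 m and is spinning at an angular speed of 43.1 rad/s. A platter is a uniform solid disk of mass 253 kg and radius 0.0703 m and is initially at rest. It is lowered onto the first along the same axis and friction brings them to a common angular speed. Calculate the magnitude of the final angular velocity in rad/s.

|ω_f| ≈ 32.1 rad/s

No external torque acts about the common axis, so total angular momentum is conserved.
Moments of inertia: I_A = (10.1)(0.426)² = 1.833 kg·m²; I_B = ½(253)(0.0703)² = 0.6252 kg·m².
Taking A's sense as positive: L = (1.833)(43.1) = 79.00 kg·m²·rad/s.
Combined I = 1.833 + 0.6252 = 2.458 kg·m².
ω_f = L / I = 79.00 / 2.458 = 32.14 rad/s.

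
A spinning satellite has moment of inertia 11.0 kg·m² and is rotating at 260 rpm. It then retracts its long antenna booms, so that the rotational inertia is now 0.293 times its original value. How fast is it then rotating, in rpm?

No external torque acts about the spin axis, so angular momentum is conserved.
I₂ = 0.293 × 11.0 = 3.223 kg·m².
ω₂ = I₁ω₁ / I₂ = (11.00)(260 rpm) / (3.223) = 887.4 rpm.

ω₂ ≈ 887 rpm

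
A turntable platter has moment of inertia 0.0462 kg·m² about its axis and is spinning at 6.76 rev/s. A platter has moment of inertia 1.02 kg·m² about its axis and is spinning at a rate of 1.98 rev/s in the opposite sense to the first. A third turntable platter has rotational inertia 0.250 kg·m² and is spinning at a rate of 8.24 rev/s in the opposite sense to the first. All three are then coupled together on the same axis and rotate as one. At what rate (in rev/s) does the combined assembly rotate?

|ω_f| ≈ 2.86 rev/s

No external torque acts about the common axis, so total angular momentum is conserved.
Taking A's sense as positive: L = (0.04620)(6.76) − (1.020)(1.98) − (0.2500)(8.24) = -3.767 kg·m²·rev/s.
Combined I = 0.04620 + 1.020 + 0.2500 = 1.316 kg·m².
ω_f = L / I = -3.767 / 1.316 = -2.862 rev/s.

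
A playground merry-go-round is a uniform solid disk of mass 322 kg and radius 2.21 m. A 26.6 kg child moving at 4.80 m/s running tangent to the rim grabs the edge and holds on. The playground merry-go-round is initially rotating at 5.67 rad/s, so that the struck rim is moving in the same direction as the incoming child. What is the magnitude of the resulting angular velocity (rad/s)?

The axle reaction passes through the axle and exerts no torque about it; angular momentum about the axle is conserved through the impact.
I_p = ½(322)(2.21)² = 786.3 kg·m². Taking the sense of the child's angular momentum as positive, L_{child} = m v R = (26.6)(4.80)(2.21) = 282.2 kg·m²/s.
L_i = +I_p ω_p + m v R = +(786.3)(5.67) + 282.2 = 4741 kg·m²/s.
After sticking, I_f = I_p + m R² = 786.3 + (26.6)(2.21)² = 916.3 kg·m².
ω_f = L_i / I_f = 4741 / 916.3 = 5.174 rad/s.

|ω_f| ≈ 5.17 rad/s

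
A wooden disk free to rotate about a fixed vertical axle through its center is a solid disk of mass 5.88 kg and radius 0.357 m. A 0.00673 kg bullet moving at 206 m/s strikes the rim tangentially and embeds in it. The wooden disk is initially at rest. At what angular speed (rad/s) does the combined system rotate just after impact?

|ω_f| ≈ 1.32 rad/s

The axle reaction passes through the axle and exerts no torque about it; angular momentum about the axle is conserved through the impact.
I_p = ½(5.88)(0.357)² = 0.3747 kg·m². Taking the sense of the bullet's angular momentum as positive, L_{bullet} = m v R = (0.00673)(206)(0.357) = 0.4949 kg·m²/s.
L_i = 0 + 0.4949 = 0.4949 kg·m²/s.
After sticking, I_f = I_p + m R² = 0.3747 + (0.00673)(0.357)² = 0.3756 kg·m².
ω_f = L_i / I_f = 0.4949 / 0.3756 = 1.318 rad/s.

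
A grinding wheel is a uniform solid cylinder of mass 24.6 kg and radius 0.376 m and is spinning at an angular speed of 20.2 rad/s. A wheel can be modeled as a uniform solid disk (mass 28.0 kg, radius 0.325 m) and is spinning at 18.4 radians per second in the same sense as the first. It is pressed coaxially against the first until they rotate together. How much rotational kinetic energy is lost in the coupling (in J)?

ΔKE lost ≈ 1.29 J

The coupling torques are internal; angular momentum about the shared axis is conserved.
Moments of inertia: I_A = ½(24.6)(0.376)² = 1.739 kg·m²; I_B = ½(28.0)(0.325)² = 1.479 kg·m².
Taking A's sense as positive: L = (1.739)(20.2) + (1.479)(18.4) = 62.34 kg·m²·rad/s.
Combined I = 1.739 + 1.479 = 3.218 kg·m².
ω_f = L / I = 62.34 / 3.218 = 19.37 rad/s.
KE_i = ½ΣIω² = 605.1 J; KE_f = ½(3.218)(19.37)² = 603.8 J.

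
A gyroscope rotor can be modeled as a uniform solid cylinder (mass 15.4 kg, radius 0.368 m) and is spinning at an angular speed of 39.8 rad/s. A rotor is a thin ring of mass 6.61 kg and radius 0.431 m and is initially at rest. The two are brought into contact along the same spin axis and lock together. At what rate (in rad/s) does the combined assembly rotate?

|ω_f| ≈ 18.3 rad/s

The coupling torques are internal; angular momentum about the shared axis is conserved.
Moments of inertia: I_A = ½(15.4)(0.368)² = 1.043 kg·m²; I_B = (6.61)(0.431)² = 1.228 kg·m².
Taking A's sense as positive: L = (1.043)(39.8) = 41.50 kg·m²·rad/s.
Combined I = 1.043 + 1.228 = 2.271 kg·m².
ω_f = L / I = 41.50 / 2.271 = 18.28 rad/s.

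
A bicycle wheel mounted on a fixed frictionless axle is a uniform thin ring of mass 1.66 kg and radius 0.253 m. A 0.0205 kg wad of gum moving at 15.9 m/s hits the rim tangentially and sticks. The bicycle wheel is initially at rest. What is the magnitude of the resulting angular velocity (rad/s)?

The axle reaction passes through the axle and exerts no torque about it; angular momentum about the axle is conserved through the impact.
I_p = (1.66)(0.253)² = 0.1063 kg·m². Taking the sense of the wad of gum's angular momentum as positive, L_{wad} = m v R = (0.0205)(15.9)(0.253) = 0.08247 kg·m²/s.
L_i = 0 + 0.08247 = 0.08247 kg·m²/s.
After sticking, I_f = I_p + m R² = 0.1063 + (0.0205)(0.253)² = 0.1076 kg·m².
ω_f = L_i / I_f = 0.08247 / 0.1076 = 0.7666 rad/s.

|ω_f| ≈ 0.767 rad/s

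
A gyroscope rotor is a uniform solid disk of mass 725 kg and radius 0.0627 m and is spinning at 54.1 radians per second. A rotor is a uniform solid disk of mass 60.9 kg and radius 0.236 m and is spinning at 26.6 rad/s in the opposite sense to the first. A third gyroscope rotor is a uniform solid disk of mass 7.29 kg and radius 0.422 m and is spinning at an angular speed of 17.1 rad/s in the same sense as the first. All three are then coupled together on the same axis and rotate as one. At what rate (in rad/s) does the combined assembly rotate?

The coupling torques are internal; angular momentum about the shared axis is conserved.
Moments of inertia: I_A = ½(725)(0.0627)² = 1.425 kg·m²; I_B = ½(60.9)(0.236)² = 1.696 kg·m²; I_C = ½(7.29)(0.422)² = 0.6491 kg·m².
Taking A's sense as positive: L = (1.425)(54.1) − (1.696)(26.6) + (0.6491)(17.1) = 43.09 kg·m²·rad/s.
Combined I = 1.425 + 1.696 + 0.6491 = 3.770 kg·m².
ω_f = L / I = 43.09 / 3.770 = 11.43 rad/s.

|ω_f| ≈ 11.4 rad/s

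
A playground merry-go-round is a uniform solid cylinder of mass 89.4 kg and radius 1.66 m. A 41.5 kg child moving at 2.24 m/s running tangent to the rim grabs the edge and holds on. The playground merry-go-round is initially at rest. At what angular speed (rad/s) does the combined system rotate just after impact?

|ω_f| ≈ 0.650 rad/s

The axle reaction passes through the axle and exerts no torque about it; angular momentum about the axle is conserved through the impact.
I_p = ½(89.4)(1.66)² = 123.2 kg·m². Taking the sense of the child's angular momentum as positive, L_{child} = m v R = (41.5)(2.24)(1.66) = 154.3 kg·m²/s.
L_i = 0 + 154.3 = 154.3 kg·m²/s.
After sticking, I_f = I_p + m R² = 123.2 + (41.5)(1.66)² = 237.5 kg·m².
ω_f = L_i / I_f = 154.3 / 237.5 = 0.6497 rad/s.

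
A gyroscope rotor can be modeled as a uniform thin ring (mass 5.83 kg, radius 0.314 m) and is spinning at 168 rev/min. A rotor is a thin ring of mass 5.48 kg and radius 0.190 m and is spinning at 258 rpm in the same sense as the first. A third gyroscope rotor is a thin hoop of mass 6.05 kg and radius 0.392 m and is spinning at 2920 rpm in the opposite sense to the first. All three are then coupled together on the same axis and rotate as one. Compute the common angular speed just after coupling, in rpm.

|ω_f| ≈ 1510 rpm

The coupling torques are internal; angular momentum about the shared axis is conserved.
Moments of inertia: I_A = (5.83)(0.314)² = 0.5748 kg·m²; I_B = (5.48)(0.190)² = 0.1978 kg·m²; I_C = (6.05)(0.392)² = 0.9297 kg·m².
Taking A's sense as positive: L = (0.5748)(168) + (0.1978)(258) − (0.9297)(2920) = -2567 kg·m²·rpm.
Combined I = 0.5748 + 0.1978 + 0.9297 = 1.702 kg·m².
ω_f = L / I = -2567 / 1.702 = -1508 rpm.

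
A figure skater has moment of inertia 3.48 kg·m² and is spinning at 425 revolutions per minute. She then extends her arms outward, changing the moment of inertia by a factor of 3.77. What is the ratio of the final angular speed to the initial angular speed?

No external torque acts about the spin axis, so angular momentum is conserved.
I₂ = 3.77 × 3.48 = 13.12 kg·m².
ω₂/ω₁ = I₁/I₂ = 3.480 / 13.12 = 0.2653.

ω₂/ω₁ ≈ 0.265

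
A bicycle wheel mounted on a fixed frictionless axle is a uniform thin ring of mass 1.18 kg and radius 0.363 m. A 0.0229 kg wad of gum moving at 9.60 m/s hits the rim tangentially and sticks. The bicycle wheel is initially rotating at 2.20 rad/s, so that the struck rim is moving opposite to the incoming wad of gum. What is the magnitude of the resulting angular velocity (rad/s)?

|ω_f| ≈ 1.65 rad/s

About the axle the impulsive forces during the collision are internal, so angular momentum about that axis is conserved.
I_p = (1.18)(0.363)² = 0.1555 kg·m². Taking the sense of the wad of gum's angular momentum as positive, L_{wad} = m v R = (0.0229)(9.60)(0.363) = 0.07980 kg·m²/s.
L_i = −I_p ω_p + m v R = −(0.1555)(2.20) + 0.07980 = -0.2623 kg·m²/s.
After sticking, I_f = I_p + m R² = 0.1555 + (0.0229)(0.363)² = 0.1585 kg·m².
ω_f = L_i / I_f = -0.2623 / 0.1585 = -1.655 rad/s.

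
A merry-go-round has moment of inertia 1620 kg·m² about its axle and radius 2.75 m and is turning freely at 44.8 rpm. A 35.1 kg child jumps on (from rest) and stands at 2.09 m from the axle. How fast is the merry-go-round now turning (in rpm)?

ω_f ≈ 40.9 rpm

The added mass arrives with no angular momentum about the axle, and any external torque about the axle is negligible, so the system's angular momentum is conserved.
Added inertia Σmr² = (35.1)(2.09)² = 153.3 kg·m²; I_f = 1620 + 153.3 = 1773 kg·m².
ω_f = I_p ω_i / I_f = (1620)(44.8) / 1773 = 40.93 rpm.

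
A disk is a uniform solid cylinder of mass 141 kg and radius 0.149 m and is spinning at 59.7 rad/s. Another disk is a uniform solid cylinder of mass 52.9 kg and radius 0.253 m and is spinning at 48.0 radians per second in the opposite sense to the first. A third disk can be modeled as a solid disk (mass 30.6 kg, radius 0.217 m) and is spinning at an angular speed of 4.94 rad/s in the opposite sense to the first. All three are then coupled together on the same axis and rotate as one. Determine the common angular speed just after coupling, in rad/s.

No external torque acts about the common axis, so total angular momentum is conserved.
Moments of inertia: I_A = ½(141)(0.149)² = 1.565 kg·m²; I_B = ½(52.9)(0.253)² = 1.693 kg·m²; I_C = ½(30.6)(0.217)² = 0.7205 kg·m².
Taking A's sense as positive: L = (1.565)(59.7) − (1.693)(48.0) − (0.7205)(4.94) = 8.616 kg·m²·rad/s.
Combined I = 1.565 + 1.693 + 0.7205 = 3.979 kg·m².
ω_f = L / I = 8.616 / 3.979 = 2.165 rad/s.

|ω_f| ≈ 2.17 rad/s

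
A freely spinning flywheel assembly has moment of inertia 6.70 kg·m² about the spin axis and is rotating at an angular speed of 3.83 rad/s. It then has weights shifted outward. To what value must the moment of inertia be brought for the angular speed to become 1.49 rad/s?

With no external torque about the axis, L is conserved: I₁ω₁ = I₂ω₂.
I₂ = I₁ω₁ / ω₂ = (6.70)(3.83) / (1.49) = 17.22 kg·m².

I₂ ≈ 17.2 kg·m²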